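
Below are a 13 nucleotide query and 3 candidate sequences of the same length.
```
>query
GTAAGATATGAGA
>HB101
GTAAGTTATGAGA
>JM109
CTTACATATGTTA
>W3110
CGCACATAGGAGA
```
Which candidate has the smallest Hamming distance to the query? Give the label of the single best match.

HB101

Hamming distances to query — HB101: 1; JM109: 5; W3110: 5.
Smallest is HB101 with 1 mismatch.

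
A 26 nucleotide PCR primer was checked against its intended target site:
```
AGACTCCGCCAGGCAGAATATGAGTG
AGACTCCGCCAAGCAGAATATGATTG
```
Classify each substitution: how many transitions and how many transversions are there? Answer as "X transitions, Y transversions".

1 transition, 1 transversion

Transitions (purine↔purine or pyrimidine↔pyrimidine): 12 G→A.
Transversions (purine↔pyrimidine): 24 G→T.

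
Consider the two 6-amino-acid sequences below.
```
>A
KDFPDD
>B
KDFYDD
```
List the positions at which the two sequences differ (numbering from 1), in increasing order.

4

Differences at position 4 (P→Y).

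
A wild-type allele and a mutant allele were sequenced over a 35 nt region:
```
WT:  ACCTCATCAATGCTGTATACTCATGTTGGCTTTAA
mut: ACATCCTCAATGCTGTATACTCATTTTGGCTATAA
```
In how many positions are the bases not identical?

Comparing position by position, 4 positions differ: 3 (C/A), 6 (A/C), 25 (G/T), 32 (T/A).

4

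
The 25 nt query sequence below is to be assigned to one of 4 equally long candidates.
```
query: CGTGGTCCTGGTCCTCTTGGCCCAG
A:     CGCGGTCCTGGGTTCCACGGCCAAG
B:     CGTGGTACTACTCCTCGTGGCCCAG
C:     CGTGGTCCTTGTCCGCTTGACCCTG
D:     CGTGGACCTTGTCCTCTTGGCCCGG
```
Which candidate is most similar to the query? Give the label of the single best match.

Hamming distances to query — A: 8; B: 4; C: 4; D: 3.
Smallest is D with 3 mismatches.

D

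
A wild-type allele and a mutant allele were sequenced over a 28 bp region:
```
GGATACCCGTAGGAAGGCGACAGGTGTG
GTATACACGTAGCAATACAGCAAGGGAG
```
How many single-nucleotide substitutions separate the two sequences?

10

The sequences differ at sites 2, 7, 13, 16, 17, 19, 20, 23, 25, 27 (1-based) — 10 in total.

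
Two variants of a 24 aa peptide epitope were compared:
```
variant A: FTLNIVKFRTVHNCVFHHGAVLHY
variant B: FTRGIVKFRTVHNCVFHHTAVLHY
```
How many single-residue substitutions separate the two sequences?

Comparing position by position, 3 residues differ: 3 (L/R), 4 (N/G), 19 (G/T).

3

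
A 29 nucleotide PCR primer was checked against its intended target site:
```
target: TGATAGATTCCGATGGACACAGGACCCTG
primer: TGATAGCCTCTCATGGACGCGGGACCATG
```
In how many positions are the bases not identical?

7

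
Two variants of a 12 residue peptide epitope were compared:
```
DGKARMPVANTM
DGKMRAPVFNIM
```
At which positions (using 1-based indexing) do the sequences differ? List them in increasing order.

Scanning 1-based: 4: A/M; 6: M/A; 9: A/F; 11: T/I.

4, 6, 9, 11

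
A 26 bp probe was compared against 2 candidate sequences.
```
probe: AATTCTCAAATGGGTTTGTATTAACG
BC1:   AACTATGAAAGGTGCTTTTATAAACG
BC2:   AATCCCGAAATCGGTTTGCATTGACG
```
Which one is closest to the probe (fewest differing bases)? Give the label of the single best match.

BC2

Hamming distances to probe — BC1: 8; BC2: 6.
Smallest is BC2 with 6 mismatches.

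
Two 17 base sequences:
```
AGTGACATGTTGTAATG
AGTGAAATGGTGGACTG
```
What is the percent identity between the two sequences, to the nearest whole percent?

76%

4 positions differ (6, 10, 13, 15), so 13 of 17 match: 13/17 = 76.47%.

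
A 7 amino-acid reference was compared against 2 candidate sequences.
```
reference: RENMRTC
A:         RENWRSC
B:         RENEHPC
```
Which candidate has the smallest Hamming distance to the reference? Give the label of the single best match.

Hamming distances to reference — A: 2; B: 3.
Smallest is A with 2 mismatches.

A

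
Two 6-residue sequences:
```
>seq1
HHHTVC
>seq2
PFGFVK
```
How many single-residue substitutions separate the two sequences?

5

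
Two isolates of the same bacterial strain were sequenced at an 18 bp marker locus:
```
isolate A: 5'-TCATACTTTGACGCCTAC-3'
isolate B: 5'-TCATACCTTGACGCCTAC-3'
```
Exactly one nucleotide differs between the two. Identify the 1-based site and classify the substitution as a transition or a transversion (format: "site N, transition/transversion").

Site 7 changes T→C. T is a pyrimidine and C is a pyrimidine, so this is a transition.

site 7, transition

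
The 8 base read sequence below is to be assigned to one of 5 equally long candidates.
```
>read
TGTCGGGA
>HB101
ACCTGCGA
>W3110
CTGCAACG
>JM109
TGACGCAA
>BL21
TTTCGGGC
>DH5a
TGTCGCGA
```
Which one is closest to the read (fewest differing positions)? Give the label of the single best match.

Hamming distances to read — HB101: 5; W3110: 7; JM109: 3; BL21: 2; DH5a: 1.
Smallest is DH5a with 1 mismatch.

DH5a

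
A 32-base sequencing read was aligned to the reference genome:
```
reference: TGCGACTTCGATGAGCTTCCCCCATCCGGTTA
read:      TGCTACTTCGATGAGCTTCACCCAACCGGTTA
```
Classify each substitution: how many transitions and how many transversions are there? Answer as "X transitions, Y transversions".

Transitions (purine↔purine or pyrimidine↔pyrimidine): none.
Transversions (purine↔pyrimidine): 4 G→T, 20 C→A, 25 T→A.

0 transitions, 3 transversions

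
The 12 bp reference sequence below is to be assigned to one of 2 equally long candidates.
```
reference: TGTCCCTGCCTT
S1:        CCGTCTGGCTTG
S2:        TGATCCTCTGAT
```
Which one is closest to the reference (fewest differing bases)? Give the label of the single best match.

Hamming distances to reference — S1: 8; S2: 6.
Smallest is S2 with 6 mismatches.

S2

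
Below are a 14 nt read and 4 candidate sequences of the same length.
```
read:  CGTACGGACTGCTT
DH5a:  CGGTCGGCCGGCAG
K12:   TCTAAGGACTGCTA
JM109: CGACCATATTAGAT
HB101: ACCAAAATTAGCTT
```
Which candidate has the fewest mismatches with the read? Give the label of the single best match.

DH5a differs at 6 sites; K12 differs at 4 sites; JM109 differs at 8 sites; HB101 differs at 9 sites. The closest is K12.

K12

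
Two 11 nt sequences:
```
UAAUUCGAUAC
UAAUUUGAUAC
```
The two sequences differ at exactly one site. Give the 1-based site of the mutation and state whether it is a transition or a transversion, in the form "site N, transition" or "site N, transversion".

site 6, transition

The sequences differ only at site 6: C→U (pyrimidine→pyrimidine), a transition.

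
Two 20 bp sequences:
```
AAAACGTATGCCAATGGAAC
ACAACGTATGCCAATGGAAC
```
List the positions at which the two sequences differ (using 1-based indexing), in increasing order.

2

Differences at position 2 (A→C).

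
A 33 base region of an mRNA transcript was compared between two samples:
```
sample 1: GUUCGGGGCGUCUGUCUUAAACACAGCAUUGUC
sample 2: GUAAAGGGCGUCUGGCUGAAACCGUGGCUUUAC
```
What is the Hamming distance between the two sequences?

Comparing position by position, 12 sites differ: 3 (U/A), 4 (C/A), 5 (G/A), 15 (U/G), 18 (U/G), 23 (A/C), 24 (C/G), 25 (A/U), 27 (C/G), 28 (A/C), 31 (G/U), 32 (U/A).

12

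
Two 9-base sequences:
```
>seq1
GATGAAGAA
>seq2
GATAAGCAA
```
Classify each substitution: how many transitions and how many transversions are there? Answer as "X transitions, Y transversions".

2 transitions, 1 transversion

Mismatches (1-based):
position 4: G→A (purine→purine, transition)
position 6: A→G (purine→purine, transition)
position 7: G→C (purine→pyrimidine, transversion)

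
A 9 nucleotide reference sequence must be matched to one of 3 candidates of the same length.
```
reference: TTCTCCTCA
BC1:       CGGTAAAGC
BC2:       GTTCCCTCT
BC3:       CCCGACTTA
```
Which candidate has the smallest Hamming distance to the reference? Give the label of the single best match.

BC2

BC1 differs at 8 sites; BC2 differs at 4 sites; BC3 differs at 5 sites. The closest is BC2.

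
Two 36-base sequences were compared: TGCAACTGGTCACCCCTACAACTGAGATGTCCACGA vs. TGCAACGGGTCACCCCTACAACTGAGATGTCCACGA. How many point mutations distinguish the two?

Mismatches (1-based): site 7: T→G.

1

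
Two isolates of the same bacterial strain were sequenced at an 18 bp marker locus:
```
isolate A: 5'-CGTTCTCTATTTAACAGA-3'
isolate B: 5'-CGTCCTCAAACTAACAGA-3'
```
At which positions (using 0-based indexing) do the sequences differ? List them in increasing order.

3, 7, 9, 10

Scanning 0-based: 3: T/C; 7: T/A; 9: T/A; 10: T/C.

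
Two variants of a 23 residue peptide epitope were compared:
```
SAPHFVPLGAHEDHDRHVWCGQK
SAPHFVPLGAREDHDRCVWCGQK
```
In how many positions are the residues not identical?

The sequences differ at positions 11, 17 (1-based) — 2 in total.

2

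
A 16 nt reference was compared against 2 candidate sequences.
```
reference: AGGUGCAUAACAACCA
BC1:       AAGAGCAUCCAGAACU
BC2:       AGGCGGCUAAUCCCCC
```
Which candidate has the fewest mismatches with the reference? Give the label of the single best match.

BC2

Hamming distances to reference — BC1: 8; BC2: 7.
Smallest is BC2 with 7 mismatches.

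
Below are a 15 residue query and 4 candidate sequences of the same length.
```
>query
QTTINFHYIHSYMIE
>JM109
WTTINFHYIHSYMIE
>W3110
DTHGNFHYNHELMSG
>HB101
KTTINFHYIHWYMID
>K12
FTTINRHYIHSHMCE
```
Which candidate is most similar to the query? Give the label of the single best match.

Hamming distances to query — JM109: 1; W3110: 8; HB101: 3; K12: 4.
Smallest is JM109 with 1 mismatch.

JM109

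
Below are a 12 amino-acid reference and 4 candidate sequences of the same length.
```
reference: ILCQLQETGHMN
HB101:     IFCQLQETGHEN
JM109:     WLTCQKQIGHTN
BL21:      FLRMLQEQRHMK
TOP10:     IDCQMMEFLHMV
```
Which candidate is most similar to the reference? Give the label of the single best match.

Hamming distances to reference — HB101: 2; JM109: 8; BL21: 6; TOP10: 6.
Smallest is HB101 with 2 mismatches.

HB101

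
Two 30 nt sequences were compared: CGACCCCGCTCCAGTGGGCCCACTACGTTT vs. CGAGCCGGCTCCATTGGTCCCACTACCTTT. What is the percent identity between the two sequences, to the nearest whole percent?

5 positions differ (4, 7, 14, 18, 27), so 25 of 30 match: 25/30 = 83.33%.

83%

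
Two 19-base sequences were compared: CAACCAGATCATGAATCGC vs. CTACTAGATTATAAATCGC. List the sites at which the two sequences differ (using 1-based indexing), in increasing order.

Differences at site 2 (A→T), site 5 (C→T), site 10 (C→T), site 13 (G→A).

2, 5, 10, 13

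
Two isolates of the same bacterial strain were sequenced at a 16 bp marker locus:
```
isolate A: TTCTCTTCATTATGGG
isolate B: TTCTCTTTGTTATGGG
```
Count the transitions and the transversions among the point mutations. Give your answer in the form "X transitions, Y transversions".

2 transitions, 0 transversions

Mismatches (1-based):
position 8: C→T (pyrimidine→pyrimidine, transition)
position 9: A→G (purine→purine, transition)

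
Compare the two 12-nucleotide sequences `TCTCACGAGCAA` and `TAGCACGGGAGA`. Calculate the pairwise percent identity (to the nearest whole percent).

58%

5 positions differ (2, 3, 8, 10, 11), so 7 of 12 match: 7/12 = 58.33%.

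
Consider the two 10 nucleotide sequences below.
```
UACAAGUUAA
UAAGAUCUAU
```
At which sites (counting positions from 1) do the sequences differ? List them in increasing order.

Scanning 1-based: 3: C/A; 4: A/G; 6: G/U; 7: U/C; 10: A/U.

3, 4, 6, 7, 10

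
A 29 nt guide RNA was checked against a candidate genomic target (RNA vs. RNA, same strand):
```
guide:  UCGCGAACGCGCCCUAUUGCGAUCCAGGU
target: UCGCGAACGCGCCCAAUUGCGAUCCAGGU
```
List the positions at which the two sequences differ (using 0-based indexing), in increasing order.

14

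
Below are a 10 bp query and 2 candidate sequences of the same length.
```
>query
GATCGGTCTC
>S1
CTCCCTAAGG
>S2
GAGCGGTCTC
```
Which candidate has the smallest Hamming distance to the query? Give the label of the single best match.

S2

S1 differs at 9 positions; S2 differs at 1 position. The closest is S2.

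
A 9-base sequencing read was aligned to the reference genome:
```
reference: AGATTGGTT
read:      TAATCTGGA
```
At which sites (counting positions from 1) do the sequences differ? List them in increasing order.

Scanning 1-based: 1: A/T; 2: G/A; 5: T/C; 6: G/T; 8: T/G; 9: T/A.

1, 2, 5, 6, 8, 9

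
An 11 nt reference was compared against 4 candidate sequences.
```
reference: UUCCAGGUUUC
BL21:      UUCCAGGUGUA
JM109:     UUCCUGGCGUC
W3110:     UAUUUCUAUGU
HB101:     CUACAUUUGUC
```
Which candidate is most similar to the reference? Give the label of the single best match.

BL21

BL21 differs at 2 bases; JM109 differs at 3 bases; W3110 differs at 9 bases; HB101 differs at 5 bases. The closest is BL21.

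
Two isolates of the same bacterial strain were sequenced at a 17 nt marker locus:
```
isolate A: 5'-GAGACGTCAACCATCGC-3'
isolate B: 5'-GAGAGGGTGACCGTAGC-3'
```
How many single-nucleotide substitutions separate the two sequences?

6

Comparing position by position, 6 sites differ: 5 (C/G), 7 (T/G), 8 (C/T), 9 (A/G), 13 (A/G), 15 (C/A).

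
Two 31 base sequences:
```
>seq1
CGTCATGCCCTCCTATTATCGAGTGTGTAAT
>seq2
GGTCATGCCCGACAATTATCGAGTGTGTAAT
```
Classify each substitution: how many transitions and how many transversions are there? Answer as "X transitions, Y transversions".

0 transitions, 4 transversions

Mismatches (1-based):
base 1: C→G (pyrimidine→purine, transversion)
base 11: T→G (pyrimidine→purine, transversion)
base 12: C→A (pyrimidine→purine, transversion)
base 14: T→A (pyrimidine→purine, transversion)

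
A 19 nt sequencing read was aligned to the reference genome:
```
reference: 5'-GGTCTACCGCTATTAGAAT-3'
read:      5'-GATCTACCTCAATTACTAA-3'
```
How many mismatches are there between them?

6

The sequences differ at positions 2, 9, 11, 16, 17, 19 (1-based) — 6 in total.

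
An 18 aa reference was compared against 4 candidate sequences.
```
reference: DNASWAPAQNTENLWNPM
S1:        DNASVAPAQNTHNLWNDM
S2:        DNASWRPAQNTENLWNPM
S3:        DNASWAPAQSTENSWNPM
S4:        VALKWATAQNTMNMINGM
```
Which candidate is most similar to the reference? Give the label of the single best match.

S2

S1 differs at 3 residues; S2 differs at 1 residue; S3 differs at 2 residues; S4 differs at 9 residues. The closest is S2.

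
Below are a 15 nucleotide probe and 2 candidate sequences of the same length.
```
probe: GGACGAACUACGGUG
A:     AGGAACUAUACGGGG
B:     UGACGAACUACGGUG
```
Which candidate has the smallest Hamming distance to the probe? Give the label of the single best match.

A differs at 8 positions; B differs at 1 position. The closest is B.

B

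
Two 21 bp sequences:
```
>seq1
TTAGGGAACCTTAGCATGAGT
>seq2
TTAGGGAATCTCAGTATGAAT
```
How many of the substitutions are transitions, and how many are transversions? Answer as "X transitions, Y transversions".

Transitions (purine↔purine or pyrimidine↔pyrimidine): 9 C→T, 12 T→C, 15 C→T, 20 G→A.
Transversions (purine↔pyrimidine): none.

4 transitions, 0 transversions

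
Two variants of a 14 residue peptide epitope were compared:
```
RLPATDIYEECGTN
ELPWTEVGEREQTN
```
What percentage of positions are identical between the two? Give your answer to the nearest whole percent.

Mismatches at positions 1, 4, 6, 7, 8, 10, 11, 12 (1-based): 8 of 14.
Identical positions: 6/14 = 42.86% → 43%.

43%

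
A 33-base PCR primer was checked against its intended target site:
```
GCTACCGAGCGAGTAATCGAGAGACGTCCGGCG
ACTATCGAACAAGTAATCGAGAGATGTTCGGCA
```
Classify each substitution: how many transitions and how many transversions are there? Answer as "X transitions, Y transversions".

7 transitions, 0 transversions

Transitions (purine↔purine or pyrimidine↔pyrimidine): 1 G→A, 5 C→T, 9 G→A, 11 G→A, 25 C→T, 28 C→T, 33 G→A.
Transversions (purine↔pyrimidine): none.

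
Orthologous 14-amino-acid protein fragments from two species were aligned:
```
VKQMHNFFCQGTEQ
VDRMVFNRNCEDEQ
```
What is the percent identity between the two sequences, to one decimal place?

28.6%

10 positions differ (2, 3, 5, 6, 7, 8, 9, 10, 11, 12), so 4 of 14 match: 4/14 = 28.57%.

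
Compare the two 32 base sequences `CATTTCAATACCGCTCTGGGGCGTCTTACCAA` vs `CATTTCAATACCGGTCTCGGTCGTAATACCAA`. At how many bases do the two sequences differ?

Mismatches (1-based): base 14: C→G; base 18: G→C; base 21: G→T; base 25: C→A; base 26: T→A.

5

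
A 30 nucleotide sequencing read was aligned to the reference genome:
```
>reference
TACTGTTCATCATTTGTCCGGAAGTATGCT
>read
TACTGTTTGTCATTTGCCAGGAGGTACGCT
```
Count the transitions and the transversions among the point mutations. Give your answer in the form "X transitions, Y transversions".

5 transitions, 1 transversion

Mismatches (1-based):
base 8: C→T (pyrimidine→pyrimidine, transition)
base 9: A→G (purine→purine, transition)
base 17: T→C (pyrimidine→pyrimidine, transition)
base 19: C→A (pyrimidine→purine, transversion)
base 23: A→G (purine→purine, transition)
base 27: T→C (pyrimidine→pyrimidine, transition)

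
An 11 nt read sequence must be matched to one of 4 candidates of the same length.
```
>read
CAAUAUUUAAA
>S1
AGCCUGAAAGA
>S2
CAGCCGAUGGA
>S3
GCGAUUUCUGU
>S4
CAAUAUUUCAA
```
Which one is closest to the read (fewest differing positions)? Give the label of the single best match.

S4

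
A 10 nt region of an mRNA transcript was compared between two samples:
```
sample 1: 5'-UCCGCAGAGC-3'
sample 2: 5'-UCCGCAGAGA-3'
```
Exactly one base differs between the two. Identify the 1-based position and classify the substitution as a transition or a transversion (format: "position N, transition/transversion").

Position 10 changes C→A. C is a pyrimidine and A is a purine, so this is a transversion.

position 10, transversion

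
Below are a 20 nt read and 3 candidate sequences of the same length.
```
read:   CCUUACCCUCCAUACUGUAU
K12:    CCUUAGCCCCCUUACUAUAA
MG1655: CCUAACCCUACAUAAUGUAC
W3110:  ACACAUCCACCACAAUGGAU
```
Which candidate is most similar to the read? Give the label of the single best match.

K12 differs at 5 positions; MG1655 differs at 4 positions; W3110 differs at 8 positions. The closest is MG1655.

MG1655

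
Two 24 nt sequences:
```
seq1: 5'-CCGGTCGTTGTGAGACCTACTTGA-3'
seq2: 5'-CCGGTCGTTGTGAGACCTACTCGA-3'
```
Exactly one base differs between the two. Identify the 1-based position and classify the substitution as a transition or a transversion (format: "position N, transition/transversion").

position 22, transition

Position 22 changes T→C. T is a pyrimidine and C is a pyrimidine, so this is a transition.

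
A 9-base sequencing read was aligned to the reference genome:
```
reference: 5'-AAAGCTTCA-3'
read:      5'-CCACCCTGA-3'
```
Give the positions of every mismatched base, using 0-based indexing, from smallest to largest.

0, 1, 3, 5, 7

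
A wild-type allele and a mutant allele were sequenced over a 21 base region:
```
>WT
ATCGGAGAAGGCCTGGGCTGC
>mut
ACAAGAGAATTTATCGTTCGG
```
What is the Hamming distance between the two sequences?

Comparing position by position, 12 positions differ: 2 (T/C), 3 (C/A), 4 (G/A), 10 (G/T), 11 (G/T), 12 (C/T), 13 (C/A), 15 (G/C), 17 (G/T), 18 (C/T), 19 (T/C), 21 (C/G).

12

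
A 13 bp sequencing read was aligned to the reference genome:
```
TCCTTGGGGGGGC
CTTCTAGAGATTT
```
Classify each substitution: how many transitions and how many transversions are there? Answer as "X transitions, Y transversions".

8 transitions, 2 transversions

Mismatches (1-based):
site 1: T→C (pyrimidine→pyrimidine, transition)
site 2: C→T (pyrimidine→pyrimidine, transition)
site 3: C→T (pyrimidine→pyrimidine, transition)
site 4: T→C (pyrimidine→pyrimidine, transition)
site 6: G→A (purine→purine, transition)
site 8: G→A (purine→purine, transition)
site 10: G→A (purine→purine, transition)
site 11: G→T (purine→pyrimidine, transversion)
site 12: G→T (purine→pyrimidine, transversion)
site 13: C→T (pyrimidine→pyrimidine, transition)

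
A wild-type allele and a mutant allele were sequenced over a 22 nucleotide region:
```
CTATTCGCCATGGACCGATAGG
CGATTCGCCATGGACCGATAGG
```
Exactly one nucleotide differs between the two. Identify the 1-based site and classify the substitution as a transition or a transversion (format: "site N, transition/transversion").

site 2, transversion

Site 2 changes T→G. T is a pyrimidine and G is a purine, so this is a transversion.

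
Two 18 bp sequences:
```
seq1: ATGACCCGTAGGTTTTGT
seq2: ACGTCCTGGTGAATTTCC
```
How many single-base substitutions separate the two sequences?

9

The sequences differ at bases 2, 4, 7, 9, 10, 12, 13, 17, 18 (1-based) — 9 in total.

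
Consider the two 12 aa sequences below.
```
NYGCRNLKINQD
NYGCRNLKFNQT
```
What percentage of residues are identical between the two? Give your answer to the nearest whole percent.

Mismatches at positions 9, 12 (1-based): 2 of 12.
Identical positions: 10/12 = 83.33% → 83%.

83%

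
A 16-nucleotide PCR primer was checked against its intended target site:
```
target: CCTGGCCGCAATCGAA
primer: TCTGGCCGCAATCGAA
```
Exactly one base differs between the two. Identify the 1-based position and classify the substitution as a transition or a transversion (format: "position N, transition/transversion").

position 1, transition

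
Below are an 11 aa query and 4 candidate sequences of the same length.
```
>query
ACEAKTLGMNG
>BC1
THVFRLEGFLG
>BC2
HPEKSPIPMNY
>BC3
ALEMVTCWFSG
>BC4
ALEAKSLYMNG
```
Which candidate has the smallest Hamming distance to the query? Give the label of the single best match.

BC4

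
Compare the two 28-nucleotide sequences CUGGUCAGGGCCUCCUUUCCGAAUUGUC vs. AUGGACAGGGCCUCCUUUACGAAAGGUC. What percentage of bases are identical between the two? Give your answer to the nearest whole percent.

82%

Mismatches at positions 1, 5, 19, 24, 25 (1-based): 5 of 28.
Identical positions: 23/28 = 82.14% → 82%.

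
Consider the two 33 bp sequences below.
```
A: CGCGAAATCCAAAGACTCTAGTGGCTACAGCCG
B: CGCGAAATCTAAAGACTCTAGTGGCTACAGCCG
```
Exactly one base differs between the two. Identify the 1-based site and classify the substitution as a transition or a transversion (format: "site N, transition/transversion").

site 10, transition

The sequences differ only at site 10: C→T (pyrimidine→pyrimidine), a transition.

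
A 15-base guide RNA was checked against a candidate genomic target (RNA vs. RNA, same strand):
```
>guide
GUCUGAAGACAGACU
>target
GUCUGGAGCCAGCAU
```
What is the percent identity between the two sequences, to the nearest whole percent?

73%

4 positions differ (6, 9, 13, 14), so 11 of 15 match: 11/15 = 73.33%.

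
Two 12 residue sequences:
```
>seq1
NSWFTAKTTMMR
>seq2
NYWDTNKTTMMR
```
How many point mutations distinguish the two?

The sequences differ at positions 2, 4, 6 (1-based) — 3 in total.

3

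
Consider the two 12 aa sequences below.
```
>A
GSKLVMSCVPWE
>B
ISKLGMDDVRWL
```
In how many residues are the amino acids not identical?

Comparing position by position, 6 residues differ: 1 (G/I), 5 (V/G), 7 (S/D), 8 (C/D), 10 (P/R), 12 (E/L).

6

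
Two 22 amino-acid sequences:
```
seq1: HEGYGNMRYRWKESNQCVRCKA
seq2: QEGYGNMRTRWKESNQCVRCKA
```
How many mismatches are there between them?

Mismatches (1-based): position 1: H→Q; position 9: Y→T.

2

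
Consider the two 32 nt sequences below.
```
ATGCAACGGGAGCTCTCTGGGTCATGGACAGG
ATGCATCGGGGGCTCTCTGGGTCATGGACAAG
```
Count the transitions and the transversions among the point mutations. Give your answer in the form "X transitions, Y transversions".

2 transitions, 1 transversion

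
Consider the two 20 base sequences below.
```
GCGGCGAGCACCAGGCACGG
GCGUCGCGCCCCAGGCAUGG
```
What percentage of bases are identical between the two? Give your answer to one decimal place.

80.0%

Mismatches at positions 4, 7, 10, 18 (1-based): 4 of 20.
Identical positions: 16/20 = 80% → 80.0%.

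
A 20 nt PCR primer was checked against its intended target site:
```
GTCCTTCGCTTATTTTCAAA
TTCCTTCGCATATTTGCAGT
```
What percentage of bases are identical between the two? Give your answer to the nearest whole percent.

75%

5 positions differ (1, 10, 16, 19, 20), so 15 of 20 match: 15/20 = 75%.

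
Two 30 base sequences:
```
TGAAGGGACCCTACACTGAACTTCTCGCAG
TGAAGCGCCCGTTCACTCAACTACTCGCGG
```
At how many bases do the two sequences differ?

The sequences differ at bases 6, 8, 11, 13, 18, 23, 29 (1-based) — 7 in total.

7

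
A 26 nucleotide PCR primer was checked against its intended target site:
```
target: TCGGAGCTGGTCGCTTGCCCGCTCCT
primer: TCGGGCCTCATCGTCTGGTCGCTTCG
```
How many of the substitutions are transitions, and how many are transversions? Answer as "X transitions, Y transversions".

6 transitions, 4 transversions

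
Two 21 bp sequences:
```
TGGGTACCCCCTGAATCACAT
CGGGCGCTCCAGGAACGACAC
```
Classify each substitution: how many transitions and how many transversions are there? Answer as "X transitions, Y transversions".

6 transitions, 3 transversions

Transitions (purine↔purine or pyrimidine↔pyrimidine): 1 T→C, 5 T→C, 6 A→G, 8 C→T, 16 T→C, 21 T→C.
Transversions (purine↔pyrimidine): 11 C→A, 12 T→G, 17 C→G.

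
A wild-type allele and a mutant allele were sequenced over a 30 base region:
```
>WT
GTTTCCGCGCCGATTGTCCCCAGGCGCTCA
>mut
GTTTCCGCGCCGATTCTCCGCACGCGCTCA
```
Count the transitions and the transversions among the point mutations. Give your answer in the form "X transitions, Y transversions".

Mismatches (1-based):
site 16: G→C (purine→pyrimidine, transversion)
site 20: C→G (pyrimidine→purine, transversion)
site 23: G→C (purine→pyrimidine, transversion)

0 transitions, 3 transversions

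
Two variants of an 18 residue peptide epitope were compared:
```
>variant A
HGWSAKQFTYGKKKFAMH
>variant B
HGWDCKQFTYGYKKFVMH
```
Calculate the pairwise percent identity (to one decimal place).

77.8%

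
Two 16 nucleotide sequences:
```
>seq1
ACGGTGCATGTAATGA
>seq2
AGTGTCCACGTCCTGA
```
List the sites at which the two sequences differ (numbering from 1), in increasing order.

Differences at site 2 (C→G), site 3 (G→T), site 6 (G→C), site 9 (T→C), site 12 (A→C), site 13 (A→C).

2, 3, 6, 9, 12, 13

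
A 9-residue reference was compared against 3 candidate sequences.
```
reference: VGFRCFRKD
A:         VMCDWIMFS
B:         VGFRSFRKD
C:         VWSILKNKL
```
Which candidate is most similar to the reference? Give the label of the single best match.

B

A differs at 8 residues; B differs at 1 residue; C differs at 7 residues. The closest is B.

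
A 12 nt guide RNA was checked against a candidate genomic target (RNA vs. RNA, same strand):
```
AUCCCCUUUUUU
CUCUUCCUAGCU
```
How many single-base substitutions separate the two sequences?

7

The sequences differ at sites 1, 4, 5, 7, 9, 10, 11 (1-based) — 7 in total.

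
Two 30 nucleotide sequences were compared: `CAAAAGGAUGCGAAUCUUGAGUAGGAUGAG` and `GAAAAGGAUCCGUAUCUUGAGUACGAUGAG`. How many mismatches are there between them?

4

Comparing position by position, 4 sites differ: 1 (C/G), 10 (G/C), 13 (A/U), 24 (G/C).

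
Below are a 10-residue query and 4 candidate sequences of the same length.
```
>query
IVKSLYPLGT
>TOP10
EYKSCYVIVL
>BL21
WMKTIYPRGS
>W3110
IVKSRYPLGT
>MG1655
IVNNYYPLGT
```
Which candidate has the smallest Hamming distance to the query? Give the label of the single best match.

Hamming distances to query — TOP10: 7; BL21: 6; W3110: 1; MG1655: 3.
Smallest is W3110 with 1 mismatch.

W3110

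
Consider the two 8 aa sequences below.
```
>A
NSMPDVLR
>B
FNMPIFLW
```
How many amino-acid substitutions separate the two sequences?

5

The sequences differ at residues 1, 2, 5, 6, 8 (1-based) — 5 in total.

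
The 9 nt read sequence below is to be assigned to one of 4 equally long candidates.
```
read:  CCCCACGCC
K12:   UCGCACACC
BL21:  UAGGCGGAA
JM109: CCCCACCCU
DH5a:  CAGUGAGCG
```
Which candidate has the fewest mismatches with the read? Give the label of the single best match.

JM109

Hamming distances to read — K12: 3; BL21: 8; JM109: 2; DH5a: 6.
Smallest is JM109 with 2 mismatches.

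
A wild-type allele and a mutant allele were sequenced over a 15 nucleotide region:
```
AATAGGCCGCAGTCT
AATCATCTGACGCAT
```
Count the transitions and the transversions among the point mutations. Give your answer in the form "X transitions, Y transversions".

Mismatches (1-based):
site 4: A→C (purine→pyrimidine, transversion)
site 5: G→A (purine→purine, transition)
site 6: G→T (purine→pyrimidine, transversion)
site 8: C→T (pyrimidine→pyrimidine, transition)
site 10: C→A (pyrimidine→purine, transversion)
site 11: A→C (purine→pyrimidine, transversion)
site 13: T→C (pyrimidine→pyrimidine, transition)
site 14: C→A (pyrimidine→purine, transversion)

3 transitions, 5 transversions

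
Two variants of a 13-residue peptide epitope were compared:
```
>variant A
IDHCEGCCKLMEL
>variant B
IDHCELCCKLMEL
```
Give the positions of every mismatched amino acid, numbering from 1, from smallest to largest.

6

Differences at position 6 (G→L).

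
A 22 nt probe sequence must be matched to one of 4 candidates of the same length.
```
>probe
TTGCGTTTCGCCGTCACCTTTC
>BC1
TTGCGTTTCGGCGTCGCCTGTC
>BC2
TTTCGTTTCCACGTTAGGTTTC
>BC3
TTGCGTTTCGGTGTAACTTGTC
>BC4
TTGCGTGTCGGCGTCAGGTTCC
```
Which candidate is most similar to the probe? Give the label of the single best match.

Hamming distances to probe — BC1: 3; BC2: 6; BC3: 5; BC4: 5.
Smallest is BC1 with 3 mismatches.

BC1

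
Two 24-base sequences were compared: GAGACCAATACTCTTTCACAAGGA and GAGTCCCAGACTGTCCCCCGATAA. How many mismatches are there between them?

10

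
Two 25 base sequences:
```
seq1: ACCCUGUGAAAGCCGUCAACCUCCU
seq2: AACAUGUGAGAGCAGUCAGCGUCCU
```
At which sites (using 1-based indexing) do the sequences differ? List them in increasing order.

2, 4, 10, 14, 19, 21

Scanning 1-based: 2: C/A; 4: C/A; 10: A/G; 14: C/A; 19: A/G; 21: C/G.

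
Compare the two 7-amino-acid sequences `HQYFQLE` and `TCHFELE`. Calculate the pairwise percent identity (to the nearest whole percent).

43%

Mismatches at positions 1, 2, 3, 5 (1-based): 4 of 7.
Identical positions: 3/7 = 42.86% → 43%.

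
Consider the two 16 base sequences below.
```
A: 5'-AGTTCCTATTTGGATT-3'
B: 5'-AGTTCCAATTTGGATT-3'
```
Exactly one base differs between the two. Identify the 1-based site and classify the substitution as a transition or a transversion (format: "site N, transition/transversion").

site 7, transversion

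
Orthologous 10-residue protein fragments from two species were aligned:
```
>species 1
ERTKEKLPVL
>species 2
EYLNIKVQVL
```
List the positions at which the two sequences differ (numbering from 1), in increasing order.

2, 3, 4, 5, 7, 8

Differences at position 2 (R→Y), position 3 (T→L), position 4 (K→N), position 5 (E→I), position 7 (L→V), position 8 (P→Q).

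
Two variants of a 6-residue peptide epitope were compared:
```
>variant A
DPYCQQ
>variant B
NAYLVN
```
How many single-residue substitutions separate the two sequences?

5

Comparing position by position, 5 positions differ: 1 (D/N), 2 (P/A), 4 (C/L), 5 (Q/V), 6 (Q/N).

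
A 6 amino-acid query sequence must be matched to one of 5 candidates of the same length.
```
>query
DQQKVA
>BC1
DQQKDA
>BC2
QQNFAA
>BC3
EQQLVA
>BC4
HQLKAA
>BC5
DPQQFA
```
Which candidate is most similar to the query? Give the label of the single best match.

Hamming distances to query — BC1: 1; BC2: 4; BC3: 2; BC4: 3; BC5: 3.
Smallest is BC1 with 1 mismatch.

BC1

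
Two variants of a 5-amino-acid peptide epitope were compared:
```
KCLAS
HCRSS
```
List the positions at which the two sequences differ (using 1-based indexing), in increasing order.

1, 3, 4

Differences at position 1 (K→H), position 3 (L→R), position 4 (A→S).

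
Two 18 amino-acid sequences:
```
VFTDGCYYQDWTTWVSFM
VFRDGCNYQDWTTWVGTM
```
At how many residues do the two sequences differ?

Mismatches (1-based): residue 3: T→R; residue 7: Y→N; residue 16: S→G; residue 17: F→T.

4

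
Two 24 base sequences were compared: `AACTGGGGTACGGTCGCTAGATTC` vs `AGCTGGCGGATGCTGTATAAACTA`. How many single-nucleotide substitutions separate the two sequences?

11

Comparing position by position, 11 sites differ: 2 (A/G), 7 (G/C), 9 (T/G), 11 (C/T), 13 (G/C), 15 (C/G), 16 (G/T), 17 (C/A), 20 (G/A), 22 (T/C), 24 (C/A).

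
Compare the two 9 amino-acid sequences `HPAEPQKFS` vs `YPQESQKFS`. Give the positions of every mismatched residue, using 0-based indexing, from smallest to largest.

0, 2, 4

Differences at position 0 (H→Y), position 2 (A→Q), position 4 (P→S).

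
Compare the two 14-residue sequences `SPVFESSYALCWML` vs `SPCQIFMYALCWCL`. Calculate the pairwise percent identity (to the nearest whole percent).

6 positions differ (3, 4, 5, 6, 7, 13), so 8 of 14 match: 8/14 = 57.14%.

57%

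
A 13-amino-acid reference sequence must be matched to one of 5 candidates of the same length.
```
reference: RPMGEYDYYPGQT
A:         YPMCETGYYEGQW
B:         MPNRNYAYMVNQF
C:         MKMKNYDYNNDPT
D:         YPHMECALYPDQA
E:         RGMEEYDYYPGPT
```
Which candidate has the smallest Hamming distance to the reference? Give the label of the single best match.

A differs at 6 positions; B differs at 9 positions; C differs at 8 positions; D differs at 8 positions; E differs at 3 positions. The closest is E.

E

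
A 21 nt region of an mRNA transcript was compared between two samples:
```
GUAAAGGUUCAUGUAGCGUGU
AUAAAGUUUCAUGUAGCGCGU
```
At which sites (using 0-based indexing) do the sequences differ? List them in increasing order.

Differences at site 0 (G→A), site 6 (G→U), site 18 (U→C).

0, 6, 18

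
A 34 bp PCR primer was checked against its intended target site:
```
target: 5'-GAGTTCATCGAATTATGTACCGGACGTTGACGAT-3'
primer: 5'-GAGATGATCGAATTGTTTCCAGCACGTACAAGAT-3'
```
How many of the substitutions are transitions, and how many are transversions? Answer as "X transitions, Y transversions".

1 transition, 9 transversions

Mismatches (1-based):
base 4: T→A (pyrimidine→purine, transversion)
base 6: C→G (pyrimidine→purine, transversion)
base 15: A→G (purine→purine, transition)
base 17: G→T (purine→pyrimidine, transversion)
base 19: A→C (purine→pyrimidine, transversion)
base 21: C→A (pyrimidine→purine, transversion)
base 23: G→C (purine→pyrimidine, transversion)
base 28: T→A (pyrimidine→purine, transversion)
base 29: G→C (purine→pyrimidine, transversion)
base 31: C→A (pyrimidine→purine, transversion)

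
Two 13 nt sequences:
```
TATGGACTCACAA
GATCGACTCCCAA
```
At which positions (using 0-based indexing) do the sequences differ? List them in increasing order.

0, 3, 9

Scanning 0-based: 0: T/G; 3: G/C; 9: A/C.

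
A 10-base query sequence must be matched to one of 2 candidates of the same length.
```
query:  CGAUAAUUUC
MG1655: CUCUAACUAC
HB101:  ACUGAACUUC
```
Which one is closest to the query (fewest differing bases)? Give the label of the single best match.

MG1655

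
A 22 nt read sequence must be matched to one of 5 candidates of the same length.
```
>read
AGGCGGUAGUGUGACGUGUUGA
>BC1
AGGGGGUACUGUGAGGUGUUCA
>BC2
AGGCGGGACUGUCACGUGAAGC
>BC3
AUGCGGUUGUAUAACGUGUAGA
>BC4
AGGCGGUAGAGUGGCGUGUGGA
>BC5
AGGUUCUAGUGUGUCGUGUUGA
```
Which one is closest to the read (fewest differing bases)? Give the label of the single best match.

Hamming distances to read — BC1: 4; BC2: 6; BC3: 5; BC4: 3; BC5: 4.
Smallest is BC4 with 3 mismatches.

BC4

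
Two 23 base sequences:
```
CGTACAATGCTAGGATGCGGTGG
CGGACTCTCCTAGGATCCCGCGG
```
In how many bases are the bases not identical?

7

The sequences differ at bases 3, 6, 7, 9, 17, 19, 21 (1-based) — 7 in total.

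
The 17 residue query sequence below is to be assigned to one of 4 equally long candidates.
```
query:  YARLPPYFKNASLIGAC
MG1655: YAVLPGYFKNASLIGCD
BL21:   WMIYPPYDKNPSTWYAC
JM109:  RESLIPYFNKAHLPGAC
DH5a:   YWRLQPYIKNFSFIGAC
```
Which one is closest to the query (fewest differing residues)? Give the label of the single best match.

MG1655

MG1655 differs at 4 residues; BL21 differs at 9 residues; JM109 differs at 8 residues; DH5a differs at 5 residues. The closest is MG1655.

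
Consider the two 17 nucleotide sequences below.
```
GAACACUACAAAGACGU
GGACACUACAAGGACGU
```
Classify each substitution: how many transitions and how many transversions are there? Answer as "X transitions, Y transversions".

2 transitions, 0 transversions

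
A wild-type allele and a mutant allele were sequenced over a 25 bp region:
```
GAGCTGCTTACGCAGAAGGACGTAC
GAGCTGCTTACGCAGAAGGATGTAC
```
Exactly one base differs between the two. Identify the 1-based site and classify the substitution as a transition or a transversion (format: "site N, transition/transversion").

site 21, transition

Site 21 changes C→T. C is a pyrimidine and T is a pyrimidine, so this is a transition.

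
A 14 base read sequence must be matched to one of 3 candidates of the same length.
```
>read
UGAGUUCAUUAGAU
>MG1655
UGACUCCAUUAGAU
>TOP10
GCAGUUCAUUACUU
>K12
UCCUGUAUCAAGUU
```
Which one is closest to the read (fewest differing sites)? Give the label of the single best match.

MG1655

Hamming distances to read — MG1655: 2; TOP10: 4; K12: 9.
Smallest is MG1655 with 2 mismatches.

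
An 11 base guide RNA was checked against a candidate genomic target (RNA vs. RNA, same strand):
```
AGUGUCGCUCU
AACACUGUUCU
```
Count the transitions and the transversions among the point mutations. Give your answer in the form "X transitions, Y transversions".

6 transitions, 0 transversions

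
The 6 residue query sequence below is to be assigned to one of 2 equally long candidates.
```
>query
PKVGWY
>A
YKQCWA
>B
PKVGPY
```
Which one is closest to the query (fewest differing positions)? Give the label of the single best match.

Hamming distances to query — A: 4; B: 1.
Smallest is B with 1 mismatch.

B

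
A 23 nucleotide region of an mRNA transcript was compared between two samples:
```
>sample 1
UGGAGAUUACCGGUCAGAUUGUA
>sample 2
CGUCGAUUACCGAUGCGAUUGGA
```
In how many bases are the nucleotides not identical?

The sequences differ at bases 1, 3, 4, 13, 15, 16, 22 (1-based) — 7 in total.

7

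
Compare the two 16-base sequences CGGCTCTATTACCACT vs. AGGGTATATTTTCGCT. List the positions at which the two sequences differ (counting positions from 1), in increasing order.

Differences at position 1 (C→A), position 4 (C→G), position 6 (C→A), position 11 (A→T), position 12 (C→T), position 14 (A→G).

1, 4, 6, 11, 12, 14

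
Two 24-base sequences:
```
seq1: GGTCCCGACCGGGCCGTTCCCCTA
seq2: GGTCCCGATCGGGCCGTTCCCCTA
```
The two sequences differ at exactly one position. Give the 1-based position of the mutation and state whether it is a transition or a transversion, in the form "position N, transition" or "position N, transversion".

The sequences differ only at position 9: C→T (pyrimidine→pyrimidine), a transition.

position 9, transition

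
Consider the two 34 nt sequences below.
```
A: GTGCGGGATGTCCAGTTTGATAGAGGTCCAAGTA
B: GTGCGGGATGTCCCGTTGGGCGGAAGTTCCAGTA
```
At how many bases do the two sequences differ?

The sequences differ at bases 14, 18, 20, 21, 22, 25, 28, 30 (1-based) — 8 in total.

8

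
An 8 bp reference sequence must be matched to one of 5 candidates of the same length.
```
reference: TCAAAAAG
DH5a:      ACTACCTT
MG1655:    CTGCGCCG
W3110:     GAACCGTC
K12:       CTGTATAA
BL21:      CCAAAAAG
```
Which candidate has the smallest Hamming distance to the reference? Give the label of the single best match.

BL21

DH5a differs at 6 bases; MG1655 differs at 7 bases; W3110 differs at 7 bases; K12 differs at 6 bases; BL21 differs at 1 base. The closest is BL21.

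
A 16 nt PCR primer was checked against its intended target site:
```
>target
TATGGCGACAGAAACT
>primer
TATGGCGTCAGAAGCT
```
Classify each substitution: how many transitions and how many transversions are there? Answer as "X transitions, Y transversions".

1 transition, 1 transversion

Transitions (purine↔purine or pyrimidine↔pyrimidine): 14 A→G.
Transversions (purine↔pyrimidine): 8 A→T.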